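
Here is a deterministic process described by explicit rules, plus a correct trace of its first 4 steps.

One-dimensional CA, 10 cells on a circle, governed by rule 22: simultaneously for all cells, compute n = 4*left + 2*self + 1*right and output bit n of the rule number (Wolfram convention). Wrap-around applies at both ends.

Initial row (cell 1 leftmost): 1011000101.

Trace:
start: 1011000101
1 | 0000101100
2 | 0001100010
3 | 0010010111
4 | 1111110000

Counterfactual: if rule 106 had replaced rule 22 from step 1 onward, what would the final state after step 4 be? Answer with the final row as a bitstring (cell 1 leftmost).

0101011010

(re-executing steps 1..4 under rule 106; state before step 1: 1011000101)
1 | 1111001011
2 | 0001010110
3 | 0010101110
4 | 0101011010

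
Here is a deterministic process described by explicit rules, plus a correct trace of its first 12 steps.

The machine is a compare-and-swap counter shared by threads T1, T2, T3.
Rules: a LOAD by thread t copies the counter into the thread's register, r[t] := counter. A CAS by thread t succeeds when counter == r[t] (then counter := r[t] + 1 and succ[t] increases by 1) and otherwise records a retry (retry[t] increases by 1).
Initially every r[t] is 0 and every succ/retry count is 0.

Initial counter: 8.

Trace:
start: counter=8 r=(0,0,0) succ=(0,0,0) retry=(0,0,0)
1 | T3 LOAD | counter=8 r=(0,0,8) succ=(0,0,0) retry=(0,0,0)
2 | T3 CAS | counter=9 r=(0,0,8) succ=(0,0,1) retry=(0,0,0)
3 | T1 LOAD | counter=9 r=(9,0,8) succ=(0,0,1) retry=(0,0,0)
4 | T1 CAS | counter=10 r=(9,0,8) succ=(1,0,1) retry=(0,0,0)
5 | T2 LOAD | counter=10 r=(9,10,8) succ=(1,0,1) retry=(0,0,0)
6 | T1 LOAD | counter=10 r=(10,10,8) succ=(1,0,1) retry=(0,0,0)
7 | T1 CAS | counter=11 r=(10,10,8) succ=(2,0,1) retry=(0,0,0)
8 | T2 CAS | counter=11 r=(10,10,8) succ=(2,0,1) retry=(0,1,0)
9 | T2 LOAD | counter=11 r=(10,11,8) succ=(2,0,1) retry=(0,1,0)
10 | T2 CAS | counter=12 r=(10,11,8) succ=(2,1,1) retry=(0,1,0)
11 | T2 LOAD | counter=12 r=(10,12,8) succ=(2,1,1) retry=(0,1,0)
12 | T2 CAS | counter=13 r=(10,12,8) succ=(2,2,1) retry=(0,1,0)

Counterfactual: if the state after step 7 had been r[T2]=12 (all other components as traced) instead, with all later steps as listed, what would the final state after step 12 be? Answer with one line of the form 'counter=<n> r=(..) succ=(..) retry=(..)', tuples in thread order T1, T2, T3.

counter=13 r=(10,12,8) succ=(2,2,1) retry=(0,1,0)

state after step 7 := counter=11 r=(10,12,8) succ=(2,0,1) retry=(0,0,0)
8 | T2 CAS | counter=11 r=(10,12,8) succ=(2,0,1) retry=(0,1,0)
9 | T2 LOAD | counter=11 r=(10,11,8) succ=(2,0,1) retry=(0,1,0)
10 | T2 CAS | counter=12 r=(10,11,8) succ=(2,1,1) retry=(0,1,0)
11 | T2 LOAD | counter=12 r=(10,12,8) succ=(2,1,1) retry=(0,1,0)
12 | T2 CAS | counter=13 r=(10,12,8) succ=(2,2,1) retry=(0,1,0)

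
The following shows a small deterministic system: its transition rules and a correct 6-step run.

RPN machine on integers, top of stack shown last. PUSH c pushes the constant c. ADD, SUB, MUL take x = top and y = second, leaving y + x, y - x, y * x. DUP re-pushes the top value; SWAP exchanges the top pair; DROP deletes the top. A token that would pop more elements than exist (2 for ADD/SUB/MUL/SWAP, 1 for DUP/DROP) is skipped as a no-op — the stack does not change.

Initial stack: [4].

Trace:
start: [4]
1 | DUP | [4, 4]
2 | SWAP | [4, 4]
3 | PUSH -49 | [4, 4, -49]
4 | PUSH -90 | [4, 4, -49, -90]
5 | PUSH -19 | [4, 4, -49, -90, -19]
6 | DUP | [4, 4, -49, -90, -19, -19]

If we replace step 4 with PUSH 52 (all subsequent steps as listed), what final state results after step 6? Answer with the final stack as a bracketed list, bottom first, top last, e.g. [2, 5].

[4, 4, -49, 52, -19, -19]

(re-executing from step 4 with the substitution; state before step 4: [4, 4, -49])
4 | PUSH 52 | [4, 4, -49, 52]
5 | PUSH -19 | [4, 4, -49, 52, -19]
6 | DUP | [4, 4, -49, 52, -19, -19]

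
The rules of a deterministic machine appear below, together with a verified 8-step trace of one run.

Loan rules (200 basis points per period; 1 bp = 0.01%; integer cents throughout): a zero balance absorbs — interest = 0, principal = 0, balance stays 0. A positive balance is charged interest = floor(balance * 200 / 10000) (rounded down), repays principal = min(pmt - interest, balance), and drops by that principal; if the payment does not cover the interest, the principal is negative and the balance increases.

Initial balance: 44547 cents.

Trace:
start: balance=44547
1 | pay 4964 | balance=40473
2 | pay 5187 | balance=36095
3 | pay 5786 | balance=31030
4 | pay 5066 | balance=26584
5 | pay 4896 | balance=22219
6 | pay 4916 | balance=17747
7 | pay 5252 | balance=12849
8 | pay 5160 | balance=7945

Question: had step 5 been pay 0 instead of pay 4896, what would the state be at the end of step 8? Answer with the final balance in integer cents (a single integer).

13141

(re-executing from step 5 with the substitution; state before step 5: balance=26584)
5 | pay 0 | balance=27115
6 | pay 4916 | balance=22741
7 | pay 5252 | balance=17943
8 | pay 5160 | balance=13141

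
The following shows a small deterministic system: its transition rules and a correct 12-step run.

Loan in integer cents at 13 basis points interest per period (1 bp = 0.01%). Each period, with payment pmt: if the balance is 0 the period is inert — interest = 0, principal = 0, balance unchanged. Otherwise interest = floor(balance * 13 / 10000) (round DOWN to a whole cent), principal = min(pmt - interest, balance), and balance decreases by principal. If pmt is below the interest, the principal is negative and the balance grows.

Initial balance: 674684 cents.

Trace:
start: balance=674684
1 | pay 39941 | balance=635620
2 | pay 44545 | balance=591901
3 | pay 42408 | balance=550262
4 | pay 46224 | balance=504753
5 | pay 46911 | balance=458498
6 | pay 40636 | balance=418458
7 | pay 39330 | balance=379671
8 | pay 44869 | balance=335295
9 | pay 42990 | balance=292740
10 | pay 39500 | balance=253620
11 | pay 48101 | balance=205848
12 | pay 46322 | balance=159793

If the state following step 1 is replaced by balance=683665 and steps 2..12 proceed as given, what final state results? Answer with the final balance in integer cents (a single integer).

state after step 1 := balance=683665
2 | pay 44545 | balance=640008
3 | pay 42408 | balance=598432
4 | pay 46224 | balance=552985
5 | pay 46911 | balance=506792
6 | pay 40636 | balance=466814
7 | pay 39330 | balance=428090
8 | pay 44869 | balance=383777
9 | pay 42990 | balance=341285
10 | pay 39500 | balance=302228
11 | pay 48101 | balance=254519
12 | pay 46322 | balance=208527

208527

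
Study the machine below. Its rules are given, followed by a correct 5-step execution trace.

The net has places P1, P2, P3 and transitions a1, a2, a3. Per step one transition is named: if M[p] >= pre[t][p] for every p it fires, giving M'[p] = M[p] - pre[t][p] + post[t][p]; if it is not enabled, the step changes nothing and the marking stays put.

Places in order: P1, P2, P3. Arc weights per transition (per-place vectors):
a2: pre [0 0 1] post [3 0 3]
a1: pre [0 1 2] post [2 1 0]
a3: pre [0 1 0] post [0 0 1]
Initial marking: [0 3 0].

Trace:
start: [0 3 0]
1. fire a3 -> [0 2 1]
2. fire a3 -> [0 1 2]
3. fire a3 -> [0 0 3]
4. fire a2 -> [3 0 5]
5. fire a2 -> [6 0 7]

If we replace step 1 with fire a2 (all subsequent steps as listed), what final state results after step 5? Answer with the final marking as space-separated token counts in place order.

(re-executing from step 1 with the substitution; state before step 1: [0 3 0])
1. fire a2 -> [0 3 0]
2. fire a3 -> [0 2 1]
3. fire a3 -> [0 1 2]
4. fire a2 -> [3 1 4]
5. fire a2 -> [6 1 6]

6 1 6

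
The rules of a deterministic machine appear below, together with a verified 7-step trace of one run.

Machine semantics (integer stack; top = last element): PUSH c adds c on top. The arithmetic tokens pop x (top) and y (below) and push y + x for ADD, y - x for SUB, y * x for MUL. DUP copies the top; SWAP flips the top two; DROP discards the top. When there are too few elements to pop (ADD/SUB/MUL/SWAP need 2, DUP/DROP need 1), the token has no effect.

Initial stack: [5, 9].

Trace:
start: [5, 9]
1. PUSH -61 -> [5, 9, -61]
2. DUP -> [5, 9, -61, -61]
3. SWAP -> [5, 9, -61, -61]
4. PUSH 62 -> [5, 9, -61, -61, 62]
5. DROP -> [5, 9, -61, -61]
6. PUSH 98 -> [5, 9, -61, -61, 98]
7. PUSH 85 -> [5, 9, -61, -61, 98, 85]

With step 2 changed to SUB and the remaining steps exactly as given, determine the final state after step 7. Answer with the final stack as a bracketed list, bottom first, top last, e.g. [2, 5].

(re-executing from step 2 with the substitution; state before step 2: [5, 9, -61])
2. SUB -> [5, 70]
3. SWAP -> [70, 5]
4. PUSH 62 -> [70, 5, 62]
5. DROP -> [70, 5]
6. PUSH 98 -> [70, 5, 98]
7. PUSH 85 -> [70, 5, 98, 85]

[70, 5, 98, 85]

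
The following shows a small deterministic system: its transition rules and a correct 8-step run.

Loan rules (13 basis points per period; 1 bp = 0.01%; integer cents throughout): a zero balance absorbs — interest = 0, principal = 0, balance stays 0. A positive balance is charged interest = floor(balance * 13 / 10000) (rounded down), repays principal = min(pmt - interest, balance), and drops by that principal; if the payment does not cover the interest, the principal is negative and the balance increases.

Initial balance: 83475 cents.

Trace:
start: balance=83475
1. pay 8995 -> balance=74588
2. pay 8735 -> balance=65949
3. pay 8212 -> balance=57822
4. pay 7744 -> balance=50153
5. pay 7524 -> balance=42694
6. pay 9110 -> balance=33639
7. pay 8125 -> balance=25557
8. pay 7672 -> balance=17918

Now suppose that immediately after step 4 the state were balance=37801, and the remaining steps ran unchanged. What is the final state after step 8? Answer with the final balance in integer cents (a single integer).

state after step 4 := balance=37801
5. pay 7524 -> balance=30326
6. pay 9110 -> balance=21255
7. pay 8125 -> balance=13157
8. pay 7672 -> balance=5502

5502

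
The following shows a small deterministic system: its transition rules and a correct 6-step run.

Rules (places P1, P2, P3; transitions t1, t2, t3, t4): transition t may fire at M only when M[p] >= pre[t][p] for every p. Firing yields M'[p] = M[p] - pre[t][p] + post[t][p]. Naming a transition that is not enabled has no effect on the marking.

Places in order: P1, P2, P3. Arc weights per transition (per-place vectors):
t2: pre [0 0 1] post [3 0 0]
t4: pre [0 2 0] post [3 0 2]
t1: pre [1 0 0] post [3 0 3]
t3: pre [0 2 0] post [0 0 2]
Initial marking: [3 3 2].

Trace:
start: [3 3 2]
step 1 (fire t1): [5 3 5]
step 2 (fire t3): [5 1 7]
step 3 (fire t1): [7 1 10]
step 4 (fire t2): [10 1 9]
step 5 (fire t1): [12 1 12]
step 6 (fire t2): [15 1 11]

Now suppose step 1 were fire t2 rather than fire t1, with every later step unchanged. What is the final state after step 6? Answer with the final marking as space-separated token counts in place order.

16 1 7

(re-executing from step 1 with the substitution; state before step 1: [3 3 2])
step 1 (fire t2): [6 3 1]
step 2 (fire t3): [6 1 3]
step 3 (fire t1): [8 1 6]
step 4 (fire t2): [11 1 5]
step 5 (fire t1): [13 1 8]
step 6 (fire t2): [16 1 7]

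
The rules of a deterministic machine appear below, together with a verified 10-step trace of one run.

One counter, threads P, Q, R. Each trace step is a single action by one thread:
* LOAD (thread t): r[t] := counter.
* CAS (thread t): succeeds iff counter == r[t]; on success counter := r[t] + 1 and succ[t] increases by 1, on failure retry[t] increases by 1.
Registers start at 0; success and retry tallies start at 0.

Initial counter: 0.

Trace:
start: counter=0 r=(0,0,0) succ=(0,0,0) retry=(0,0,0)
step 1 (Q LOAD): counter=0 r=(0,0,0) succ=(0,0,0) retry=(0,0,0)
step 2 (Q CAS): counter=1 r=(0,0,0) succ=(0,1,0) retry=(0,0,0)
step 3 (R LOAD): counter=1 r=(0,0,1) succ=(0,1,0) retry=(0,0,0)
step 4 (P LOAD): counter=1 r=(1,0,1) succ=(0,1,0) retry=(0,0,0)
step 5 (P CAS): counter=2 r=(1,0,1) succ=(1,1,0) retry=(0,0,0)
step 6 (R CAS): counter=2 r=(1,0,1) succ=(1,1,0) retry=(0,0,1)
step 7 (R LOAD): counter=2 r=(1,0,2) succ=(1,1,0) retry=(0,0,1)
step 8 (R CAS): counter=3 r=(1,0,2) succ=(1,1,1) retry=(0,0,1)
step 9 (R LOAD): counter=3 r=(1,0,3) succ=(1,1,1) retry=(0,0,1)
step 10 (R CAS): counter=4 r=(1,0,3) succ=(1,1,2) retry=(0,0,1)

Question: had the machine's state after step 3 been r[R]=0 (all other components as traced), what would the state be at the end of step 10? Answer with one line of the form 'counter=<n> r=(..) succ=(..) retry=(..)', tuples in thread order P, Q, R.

counter=4 r=(1,0,3) succ=(1,1,2) retry=(0,0,1)

state after step 3 := counter=1 r=(0,0,0) succ=(0,1,0) retry=(0,0,0)
step 4 (P LOAD): counter=1 r=(1,0,0) succ=(0,1,0) retry=(0,0,0)
step 5 (P CAS): counter=2 r=(1,0,0) succ=(1,1,0) retry=(0,0,0)
step 6 (R CAS): counter=2 r=(1,0,0) succ=(1,1,0) retry=(0,0,1)
step 7 (R LOAD): counter=2 r=(1,0,2) succ=(1,1,0) retry=(0,0,1)
step 8 (R CAS): counter=3 r=(1,0,2) succ=(1,1,1) retry=(0,0,1)
step 9 (R LOAD): counter=3 r=(1,0,3) succ=(1,1,1) retry=(0,0,1)
step 10 (R CAS): counter=4 r=(1,0,3) succ=(1,1,2) retry=(0,0,1)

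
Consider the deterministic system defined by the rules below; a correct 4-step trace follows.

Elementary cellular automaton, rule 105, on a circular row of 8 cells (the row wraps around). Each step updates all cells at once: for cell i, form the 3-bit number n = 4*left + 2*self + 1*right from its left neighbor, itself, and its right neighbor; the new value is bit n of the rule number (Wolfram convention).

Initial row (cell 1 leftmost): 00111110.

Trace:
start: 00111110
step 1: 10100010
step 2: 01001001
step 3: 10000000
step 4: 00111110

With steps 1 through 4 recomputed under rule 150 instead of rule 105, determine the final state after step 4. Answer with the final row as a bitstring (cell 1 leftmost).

(re-executing steps 1..4 under rule 150; state before step 1: 00111110)
step 1: 01011101
step 2: 01001001
step 3: 01111111
step 4: 00111110

00111110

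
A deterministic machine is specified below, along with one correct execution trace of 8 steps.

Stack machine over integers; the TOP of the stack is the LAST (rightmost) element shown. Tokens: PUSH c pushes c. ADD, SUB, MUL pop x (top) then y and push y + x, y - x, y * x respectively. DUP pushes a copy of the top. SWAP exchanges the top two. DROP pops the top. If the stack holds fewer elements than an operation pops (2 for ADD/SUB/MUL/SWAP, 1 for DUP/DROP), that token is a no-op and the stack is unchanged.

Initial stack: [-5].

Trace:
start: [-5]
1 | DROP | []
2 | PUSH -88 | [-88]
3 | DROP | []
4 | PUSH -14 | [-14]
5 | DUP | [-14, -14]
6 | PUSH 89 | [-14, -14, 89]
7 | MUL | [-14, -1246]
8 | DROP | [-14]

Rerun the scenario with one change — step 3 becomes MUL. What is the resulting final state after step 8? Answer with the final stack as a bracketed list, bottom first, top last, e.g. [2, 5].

(re-executing from step 3 with the substitution; state before step 3: [-88])
3 | MUL | [-88]
4 | PUSH -14 | [-88, -14]
5 | DUP | [-88, -14, -14]
6 | PUSH 89 | [-88, -14, -14, 89]
7 | MUL | [-88, -14, -1246]
8 | DROP | [-88, -14]

[-88, -14]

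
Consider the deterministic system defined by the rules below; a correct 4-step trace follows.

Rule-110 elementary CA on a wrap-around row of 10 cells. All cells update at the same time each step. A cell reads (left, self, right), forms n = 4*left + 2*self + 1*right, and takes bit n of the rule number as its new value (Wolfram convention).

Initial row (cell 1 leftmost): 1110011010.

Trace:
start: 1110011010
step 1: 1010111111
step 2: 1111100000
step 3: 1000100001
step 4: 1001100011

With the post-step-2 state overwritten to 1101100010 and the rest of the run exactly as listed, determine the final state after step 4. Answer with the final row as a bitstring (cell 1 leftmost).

state after step 2 := 1101100010
step 3: 1111100111
step 4: 0000101100

0000101100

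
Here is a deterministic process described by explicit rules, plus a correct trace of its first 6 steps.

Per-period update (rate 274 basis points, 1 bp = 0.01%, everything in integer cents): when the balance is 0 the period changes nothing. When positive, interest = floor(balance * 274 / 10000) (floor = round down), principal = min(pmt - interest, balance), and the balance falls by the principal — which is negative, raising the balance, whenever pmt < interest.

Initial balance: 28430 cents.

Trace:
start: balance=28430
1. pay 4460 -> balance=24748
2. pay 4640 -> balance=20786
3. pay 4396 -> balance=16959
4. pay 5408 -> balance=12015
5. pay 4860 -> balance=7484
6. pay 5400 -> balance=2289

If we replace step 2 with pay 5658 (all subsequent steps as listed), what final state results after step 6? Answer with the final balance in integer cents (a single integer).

1154

(re-executing from step 2 with the substitution; state before step 2: balance=24748)
2. pay 5658 -> balance=19768
3. pay 4396 -> balance=15913
4. pay 5408 -> balance=10941
5. pay 4860 -> balance=6380
6. pay 5400 -> balance=1154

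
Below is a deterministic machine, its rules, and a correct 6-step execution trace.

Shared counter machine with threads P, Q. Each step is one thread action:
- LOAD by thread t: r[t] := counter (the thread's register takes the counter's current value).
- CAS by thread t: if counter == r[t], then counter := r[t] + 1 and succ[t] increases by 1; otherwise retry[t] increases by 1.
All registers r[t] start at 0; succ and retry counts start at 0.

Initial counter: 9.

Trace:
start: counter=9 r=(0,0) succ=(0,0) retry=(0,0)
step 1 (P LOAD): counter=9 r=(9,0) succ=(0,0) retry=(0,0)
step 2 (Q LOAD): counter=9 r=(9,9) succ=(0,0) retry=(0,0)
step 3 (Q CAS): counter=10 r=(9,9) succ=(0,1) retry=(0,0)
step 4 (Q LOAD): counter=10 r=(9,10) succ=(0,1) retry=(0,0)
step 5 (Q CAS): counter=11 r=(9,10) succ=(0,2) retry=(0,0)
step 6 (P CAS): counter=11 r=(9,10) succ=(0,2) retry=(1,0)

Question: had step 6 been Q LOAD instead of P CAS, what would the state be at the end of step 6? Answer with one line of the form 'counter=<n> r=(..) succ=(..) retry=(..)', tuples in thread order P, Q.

(re-executing from step 6 with the substitution; state before step 6: counter=11 r=(9,10) succ=(0,2) retry=(0,0))
step 6 (Q LOAD): counter=11 r=(9,11) succ=(0,2) retry=(0,0)

counter=11 r=(9,11) succ=(0,2) retry=(0,0)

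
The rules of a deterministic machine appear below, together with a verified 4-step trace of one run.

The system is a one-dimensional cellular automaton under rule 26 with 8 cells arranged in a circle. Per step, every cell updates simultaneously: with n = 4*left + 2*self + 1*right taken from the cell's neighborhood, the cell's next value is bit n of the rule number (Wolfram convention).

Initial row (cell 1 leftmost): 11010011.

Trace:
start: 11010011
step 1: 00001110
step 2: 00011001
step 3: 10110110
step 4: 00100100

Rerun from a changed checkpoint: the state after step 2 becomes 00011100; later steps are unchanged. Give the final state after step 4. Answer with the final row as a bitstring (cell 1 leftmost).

01101101

state after step 2 := 00011100
step 3: 00110010
step 4: 01101101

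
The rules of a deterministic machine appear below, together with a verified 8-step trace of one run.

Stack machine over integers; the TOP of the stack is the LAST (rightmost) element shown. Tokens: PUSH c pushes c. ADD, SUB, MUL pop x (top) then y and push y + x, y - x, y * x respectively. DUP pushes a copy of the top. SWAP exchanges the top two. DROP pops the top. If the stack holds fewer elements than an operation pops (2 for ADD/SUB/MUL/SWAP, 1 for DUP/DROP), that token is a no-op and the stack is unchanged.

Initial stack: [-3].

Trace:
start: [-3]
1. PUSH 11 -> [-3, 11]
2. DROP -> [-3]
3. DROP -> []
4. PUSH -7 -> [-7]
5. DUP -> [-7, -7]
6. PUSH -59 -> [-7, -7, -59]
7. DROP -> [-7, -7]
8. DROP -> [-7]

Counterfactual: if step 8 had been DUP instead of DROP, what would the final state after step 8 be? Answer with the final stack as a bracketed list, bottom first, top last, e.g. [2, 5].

(re-executing from step 8 with the substitution; state before step 8: [-7, -7])
8. DUP -> [-7, -7, -7]

[-7, -7, -7]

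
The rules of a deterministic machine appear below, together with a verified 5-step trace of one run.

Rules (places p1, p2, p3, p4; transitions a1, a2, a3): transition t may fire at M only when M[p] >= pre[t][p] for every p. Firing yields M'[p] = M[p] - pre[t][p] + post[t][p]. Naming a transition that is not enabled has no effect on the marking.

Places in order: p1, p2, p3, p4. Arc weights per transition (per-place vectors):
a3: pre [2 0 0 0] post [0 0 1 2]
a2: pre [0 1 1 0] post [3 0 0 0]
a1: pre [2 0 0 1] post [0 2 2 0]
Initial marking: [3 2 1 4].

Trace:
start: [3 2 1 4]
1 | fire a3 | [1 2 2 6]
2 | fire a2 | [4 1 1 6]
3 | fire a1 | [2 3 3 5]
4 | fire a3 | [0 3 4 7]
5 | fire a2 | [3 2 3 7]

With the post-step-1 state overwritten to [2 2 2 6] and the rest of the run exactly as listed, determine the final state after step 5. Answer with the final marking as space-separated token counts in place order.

state after step 1 := [2 2 2 6]
2 | fire a2 | [5 1 1 6]
3 | fire a1 | [3 3 3 5]
4 | fire a3 | [1 3 4 7]
5 | fire a2 | [4 2 3 7]

4 2 3 7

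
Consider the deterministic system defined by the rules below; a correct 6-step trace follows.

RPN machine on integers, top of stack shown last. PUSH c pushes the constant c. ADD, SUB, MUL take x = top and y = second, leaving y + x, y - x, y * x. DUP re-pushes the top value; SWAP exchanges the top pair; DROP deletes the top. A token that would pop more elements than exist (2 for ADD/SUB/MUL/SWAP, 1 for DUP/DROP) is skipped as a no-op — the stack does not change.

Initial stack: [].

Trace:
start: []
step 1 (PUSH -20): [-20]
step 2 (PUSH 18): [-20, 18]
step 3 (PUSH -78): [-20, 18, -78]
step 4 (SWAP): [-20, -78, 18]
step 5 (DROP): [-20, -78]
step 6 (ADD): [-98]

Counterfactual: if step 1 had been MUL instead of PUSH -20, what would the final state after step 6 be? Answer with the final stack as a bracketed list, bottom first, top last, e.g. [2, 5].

[-78]

(re-executing from step 1 with the substitution; state before step 1: [])
step 1 (MUL): []
step 2 (PUSH 18): [18]
step 3 (PUSH -78): [18, -78]
step 4 (SWAP): [-78, 18]
step 5 (DROP): [-78]
step 6 (ADD): [-78]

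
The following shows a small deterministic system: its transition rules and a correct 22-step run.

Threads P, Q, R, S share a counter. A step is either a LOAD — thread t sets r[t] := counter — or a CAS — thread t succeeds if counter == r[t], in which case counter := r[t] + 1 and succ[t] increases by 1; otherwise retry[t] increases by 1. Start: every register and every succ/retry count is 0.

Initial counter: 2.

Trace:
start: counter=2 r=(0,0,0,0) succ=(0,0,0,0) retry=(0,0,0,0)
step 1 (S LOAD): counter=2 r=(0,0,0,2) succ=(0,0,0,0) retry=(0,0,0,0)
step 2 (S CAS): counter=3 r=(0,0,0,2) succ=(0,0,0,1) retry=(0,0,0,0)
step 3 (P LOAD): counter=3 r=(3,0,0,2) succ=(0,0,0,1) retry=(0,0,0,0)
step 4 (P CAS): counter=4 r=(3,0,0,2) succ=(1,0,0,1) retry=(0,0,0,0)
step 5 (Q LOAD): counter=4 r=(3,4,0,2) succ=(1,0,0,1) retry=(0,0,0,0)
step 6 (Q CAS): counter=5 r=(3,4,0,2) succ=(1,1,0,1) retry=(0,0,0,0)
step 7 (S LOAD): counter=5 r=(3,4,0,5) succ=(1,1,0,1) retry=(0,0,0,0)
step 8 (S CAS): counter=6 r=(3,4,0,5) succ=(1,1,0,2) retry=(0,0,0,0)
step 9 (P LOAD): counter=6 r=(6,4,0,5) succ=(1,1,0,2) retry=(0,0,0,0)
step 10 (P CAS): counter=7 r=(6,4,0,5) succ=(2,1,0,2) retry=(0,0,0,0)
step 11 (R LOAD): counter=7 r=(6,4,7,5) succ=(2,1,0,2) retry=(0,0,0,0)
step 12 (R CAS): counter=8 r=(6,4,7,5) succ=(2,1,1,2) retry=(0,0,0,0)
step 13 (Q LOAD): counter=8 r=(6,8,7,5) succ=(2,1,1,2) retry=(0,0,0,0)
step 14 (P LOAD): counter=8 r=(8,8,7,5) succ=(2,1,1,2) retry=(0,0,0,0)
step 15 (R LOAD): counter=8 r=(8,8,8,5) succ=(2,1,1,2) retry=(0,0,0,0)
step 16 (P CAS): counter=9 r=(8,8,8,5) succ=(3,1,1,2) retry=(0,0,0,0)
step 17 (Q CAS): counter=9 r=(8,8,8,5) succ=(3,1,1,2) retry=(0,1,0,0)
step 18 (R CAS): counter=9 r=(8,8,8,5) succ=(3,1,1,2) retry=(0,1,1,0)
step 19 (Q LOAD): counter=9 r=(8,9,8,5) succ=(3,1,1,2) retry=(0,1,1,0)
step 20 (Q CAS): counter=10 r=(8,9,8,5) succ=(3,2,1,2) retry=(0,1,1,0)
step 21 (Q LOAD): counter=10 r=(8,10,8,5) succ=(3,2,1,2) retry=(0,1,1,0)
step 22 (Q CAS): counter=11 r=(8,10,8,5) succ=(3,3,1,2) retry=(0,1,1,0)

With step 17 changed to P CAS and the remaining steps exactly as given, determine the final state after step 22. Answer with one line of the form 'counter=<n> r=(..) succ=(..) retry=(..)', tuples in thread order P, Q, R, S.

counter=11 r=(8,10,8,5) succ=(3,3,1,2) retry=(1,0,1,0)

(re-executing from step 17 with the substitution; state before step 17: counter=9 r=(8,8,8,5) succ=(3,1,1,2) retry=(0,0,0,0))
step 17 (P CAS): counter=9 r=(8,8,8,5) succ=(3,1,1,2) retry=(1,0,0,0)
step 18 (R CAS): counter=9 r=(8,8,8,5) succ=(3,1,1,2) retry=(1,0,1,0)
step 19 (Q LOAD): counter=9 r=(8,9,8,5) succ=(3,1,1,2) retry=(1,0,1,0)
step 20 (Q CAS): counter=10 r=(8,9,8,5) succ=(3,2,1,2) retry=(1,0,1,0)
step 21 (Q LOAD): counter=10 r=(8,10,8,5) succ=(3,2,1,2) retry=(1,0,1,0)
step 22 (Q CAS): counter=11 r=(8,10,8,5) succ=(3,3,1,2) retry=(1,0,1,0)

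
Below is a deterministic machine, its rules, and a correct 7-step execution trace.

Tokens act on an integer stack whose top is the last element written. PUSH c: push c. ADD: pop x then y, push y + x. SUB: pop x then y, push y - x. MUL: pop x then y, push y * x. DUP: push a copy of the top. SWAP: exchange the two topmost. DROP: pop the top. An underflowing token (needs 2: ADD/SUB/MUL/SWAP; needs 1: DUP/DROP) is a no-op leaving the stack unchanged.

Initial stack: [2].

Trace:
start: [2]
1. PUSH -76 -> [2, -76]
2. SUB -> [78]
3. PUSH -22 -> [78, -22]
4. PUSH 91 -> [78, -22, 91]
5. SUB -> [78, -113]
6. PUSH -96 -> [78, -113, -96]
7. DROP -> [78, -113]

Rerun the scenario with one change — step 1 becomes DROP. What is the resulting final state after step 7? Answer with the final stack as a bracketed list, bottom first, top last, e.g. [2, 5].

[-113]

(re-executing from step 1 with the substitution; state before step 1: [2])
1. DROP -> []
2. SUB -> []
3. PUSH -22 -> [-22]
4. PUSH 91 -> [-22, 91]
5. SUB -> [-113]
6. PUSH -96 -> [-113, -96]
7. DROP -> [-113]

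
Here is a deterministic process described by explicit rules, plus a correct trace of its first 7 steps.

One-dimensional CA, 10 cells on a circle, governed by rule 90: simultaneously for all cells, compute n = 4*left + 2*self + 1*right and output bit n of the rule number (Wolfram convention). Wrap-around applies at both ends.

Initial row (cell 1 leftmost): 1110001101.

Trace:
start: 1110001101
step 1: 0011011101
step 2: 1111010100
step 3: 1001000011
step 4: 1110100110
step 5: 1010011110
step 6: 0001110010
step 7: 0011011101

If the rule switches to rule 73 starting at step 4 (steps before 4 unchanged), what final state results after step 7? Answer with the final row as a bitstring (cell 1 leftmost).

1011011010

(re-executing steps 4..7 under rule 73; state before step 4: 1001000011)
step 4: 1000011010
step 5: 0011011000
step 6: 1011011011
step 7: 1011011010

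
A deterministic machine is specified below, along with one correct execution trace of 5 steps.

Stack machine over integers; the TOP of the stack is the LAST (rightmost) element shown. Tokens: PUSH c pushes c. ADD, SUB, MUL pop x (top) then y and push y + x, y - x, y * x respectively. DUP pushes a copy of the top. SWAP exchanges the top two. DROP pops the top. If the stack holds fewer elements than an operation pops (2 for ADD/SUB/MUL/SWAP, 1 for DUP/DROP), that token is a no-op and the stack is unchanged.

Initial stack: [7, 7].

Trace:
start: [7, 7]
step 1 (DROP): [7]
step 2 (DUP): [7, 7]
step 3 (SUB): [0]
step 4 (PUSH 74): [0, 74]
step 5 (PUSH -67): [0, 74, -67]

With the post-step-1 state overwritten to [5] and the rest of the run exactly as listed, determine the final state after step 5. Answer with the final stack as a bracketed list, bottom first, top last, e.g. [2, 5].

state after step 1 := [5]
step 2 (DUP): [5, 5]
step 3 (SUB): [0]
step 4 (PUSH 74): [0, 74]
step 5 (PUSH -67): [0, 74, -67]

[0, 74, -67]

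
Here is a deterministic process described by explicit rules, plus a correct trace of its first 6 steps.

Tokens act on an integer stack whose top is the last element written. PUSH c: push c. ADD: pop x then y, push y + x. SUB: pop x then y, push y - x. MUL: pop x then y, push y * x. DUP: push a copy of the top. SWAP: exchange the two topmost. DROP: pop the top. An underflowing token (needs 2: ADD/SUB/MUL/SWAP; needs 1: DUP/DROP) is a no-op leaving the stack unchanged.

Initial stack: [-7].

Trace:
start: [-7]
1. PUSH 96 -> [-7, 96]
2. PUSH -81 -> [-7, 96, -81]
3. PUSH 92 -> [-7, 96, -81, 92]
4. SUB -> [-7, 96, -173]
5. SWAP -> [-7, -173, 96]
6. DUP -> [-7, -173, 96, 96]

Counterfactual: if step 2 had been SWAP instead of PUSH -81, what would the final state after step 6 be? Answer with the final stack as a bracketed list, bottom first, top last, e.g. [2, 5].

(re-executing from step 2 with the substitution; state before step 2: [-7, 96])
2. SWAP -> [96, -7]
3. PUSH 92 -> [96, -7, 92]
4. SUB -> [96, -99]
5. SWAP -> [-99, 96]
6. DUP -> [-99, 96, 96]

[-99, 96, 96]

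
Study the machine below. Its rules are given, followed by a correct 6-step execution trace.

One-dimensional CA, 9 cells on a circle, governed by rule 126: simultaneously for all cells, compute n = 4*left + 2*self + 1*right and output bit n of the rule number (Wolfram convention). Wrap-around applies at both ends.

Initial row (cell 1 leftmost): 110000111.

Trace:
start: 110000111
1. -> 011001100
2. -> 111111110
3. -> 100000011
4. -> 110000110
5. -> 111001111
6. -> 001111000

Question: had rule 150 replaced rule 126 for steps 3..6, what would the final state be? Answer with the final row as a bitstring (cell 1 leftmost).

111001110

(re-executing steps 3..6 under rule 150; state before step 3: 111111110)
3. -> 011111100
4. -> 101111010
5. -> 100110010
6. -> 111001110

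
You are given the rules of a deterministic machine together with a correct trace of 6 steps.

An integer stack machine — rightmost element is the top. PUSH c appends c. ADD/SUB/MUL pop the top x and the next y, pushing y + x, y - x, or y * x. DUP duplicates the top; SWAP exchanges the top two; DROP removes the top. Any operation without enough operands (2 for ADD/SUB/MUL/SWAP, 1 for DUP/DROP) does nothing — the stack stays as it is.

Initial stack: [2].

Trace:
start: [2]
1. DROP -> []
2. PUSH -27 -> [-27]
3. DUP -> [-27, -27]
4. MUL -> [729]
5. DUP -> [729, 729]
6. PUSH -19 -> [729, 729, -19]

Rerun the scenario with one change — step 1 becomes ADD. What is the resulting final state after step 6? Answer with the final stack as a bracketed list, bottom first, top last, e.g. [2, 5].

[2, 729, 729, -19]

(re-executing from step 1 with the substitution; state before step 1: [2])
1. ADD -> [2]
2. PUSH -27 -> [2, -27]
3. DUP -> [2, -27, -27]
4. MUL -> [2, 729]
5. DUP -> [2, 729, 729]
6. PUSH -19 -> [2, 729, 729, -19]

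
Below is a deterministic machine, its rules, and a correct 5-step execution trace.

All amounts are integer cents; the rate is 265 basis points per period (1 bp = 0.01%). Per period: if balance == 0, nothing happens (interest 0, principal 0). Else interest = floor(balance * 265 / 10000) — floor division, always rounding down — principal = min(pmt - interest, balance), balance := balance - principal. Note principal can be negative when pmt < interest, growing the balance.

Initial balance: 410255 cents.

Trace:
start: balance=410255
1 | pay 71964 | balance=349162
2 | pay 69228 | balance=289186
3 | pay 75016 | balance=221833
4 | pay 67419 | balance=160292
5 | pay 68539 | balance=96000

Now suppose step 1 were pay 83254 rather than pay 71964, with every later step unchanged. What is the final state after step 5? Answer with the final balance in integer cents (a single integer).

(re-executing from step 1 with the substitution; state before step 1: balance=410255)
1 | pay 83254 | balance=337872
2 | pay 69228 | balance=277597
3 | pay 75016 | balance=209937
4 | pay 67419 | balance=148081
5 | pay 68539 | balance=83466

83466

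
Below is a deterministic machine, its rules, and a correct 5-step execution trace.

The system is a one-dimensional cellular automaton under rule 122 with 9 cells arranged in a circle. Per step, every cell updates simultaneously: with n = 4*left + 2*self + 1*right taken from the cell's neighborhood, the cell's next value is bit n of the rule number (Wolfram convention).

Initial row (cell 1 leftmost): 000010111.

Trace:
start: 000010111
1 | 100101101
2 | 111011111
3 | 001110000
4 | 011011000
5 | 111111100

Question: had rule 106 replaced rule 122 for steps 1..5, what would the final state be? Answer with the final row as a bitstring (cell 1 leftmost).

011011001

(re-executing steps 1..5 under rule 106; state before step 1: 000010111)
1 | 000101101
2 | 001011110
3 | 010110010
4 | 101110100
5 | 011011001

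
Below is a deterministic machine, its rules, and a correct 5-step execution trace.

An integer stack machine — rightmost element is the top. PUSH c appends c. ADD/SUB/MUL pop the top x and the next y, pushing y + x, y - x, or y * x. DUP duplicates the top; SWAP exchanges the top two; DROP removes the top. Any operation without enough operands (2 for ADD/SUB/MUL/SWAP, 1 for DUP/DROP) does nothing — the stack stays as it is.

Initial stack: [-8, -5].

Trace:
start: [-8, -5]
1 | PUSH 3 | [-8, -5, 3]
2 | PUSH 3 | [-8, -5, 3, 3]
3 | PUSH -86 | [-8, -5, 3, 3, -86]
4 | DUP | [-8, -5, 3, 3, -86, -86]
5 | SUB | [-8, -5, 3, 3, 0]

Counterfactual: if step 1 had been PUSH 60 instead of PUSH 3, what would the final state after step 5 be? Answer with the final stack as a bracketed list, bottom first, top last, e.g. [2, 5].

(re-executing from step 1 with the substitution; state before step 1: [-8, -5])
1 | PUSH 60 | [-8, -5, 60]
2 | PUSH 3 | [-8, -5, 60, 3]
3 | PUSH -86 | [-8, -5, 60, 3, -86]
4 | DUP | [-8, -5, 60, 3, -86, -86]
5 | SUB | [-8, -5, 60, 3, 0]

[-8, -5, 60, 3, 0]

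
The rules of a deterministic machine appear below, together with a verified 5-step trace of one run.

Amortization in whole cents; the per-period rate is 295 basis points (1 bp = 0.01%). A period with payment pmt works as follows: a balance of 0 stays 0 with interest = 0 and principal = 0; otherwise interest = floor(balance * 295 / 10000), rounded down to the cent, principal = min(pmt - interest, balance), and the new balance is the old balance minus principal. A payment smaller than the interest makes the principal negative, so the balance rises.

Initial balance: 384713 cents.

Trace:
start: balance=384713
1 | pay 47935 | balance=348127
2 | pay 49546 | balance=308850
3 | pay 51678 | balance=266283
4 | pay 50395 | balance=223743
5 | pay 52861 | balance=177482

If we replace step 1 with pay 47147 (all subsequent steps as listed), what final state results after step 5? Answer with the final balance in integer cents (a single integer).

178365

(re-executing from step 1 with the substitution; state before step 1: balance=384713)
1 | pay 47147 | balance=348915
2 | pay 49546 | balance=309661
3 | pay 51678 | balance=267117
4 | pay 50395 | balance=224601
5 | pay 52861 | balance=178365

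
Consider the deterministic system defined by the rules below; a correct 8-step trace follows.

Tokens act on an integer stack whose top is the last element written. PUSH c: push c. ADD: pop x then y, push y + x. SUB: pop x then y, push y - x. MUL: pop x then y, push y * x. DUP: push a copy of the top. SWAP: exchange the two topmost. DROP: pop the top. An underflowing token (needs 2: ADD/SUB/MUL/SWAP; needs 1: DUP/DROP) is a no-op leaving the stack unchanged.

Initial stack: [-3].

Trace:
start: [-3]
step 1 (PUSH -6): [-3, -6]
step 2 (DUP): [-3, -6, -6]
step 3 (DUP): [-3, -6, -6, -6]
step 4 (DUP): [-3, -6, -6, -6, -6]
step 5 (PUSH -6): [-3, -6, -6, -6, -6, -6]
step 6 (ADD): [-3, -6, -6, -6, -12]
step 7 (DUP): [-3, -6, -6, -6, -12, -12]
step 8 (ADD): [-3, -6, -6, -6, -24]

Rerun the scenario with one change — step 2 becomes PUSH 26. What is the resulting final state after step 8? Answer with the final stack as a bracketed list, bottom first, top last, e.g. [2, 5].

(re-executing from step 2 with the substitution; state before step 2: [-3, -6])
step 2 (PUSH 26): [-3, -6, 26]
step 3 (DUP): [-3, -6, 26, 26]
step 4 (DUP): [-3, -6, 26, 26, 26]
step 5 (PUSH -6): [-3, -6, 26, 26, 26, -6]
step 6 (ADD): [-3, -6, 26, 26, 20]
step 7 (DUP): [-3, -6, 26, 26, 20, 20]
step 8 (ADD): [-3, -6, 26, 26, 40]

[-3, -6, 26, 26, 40]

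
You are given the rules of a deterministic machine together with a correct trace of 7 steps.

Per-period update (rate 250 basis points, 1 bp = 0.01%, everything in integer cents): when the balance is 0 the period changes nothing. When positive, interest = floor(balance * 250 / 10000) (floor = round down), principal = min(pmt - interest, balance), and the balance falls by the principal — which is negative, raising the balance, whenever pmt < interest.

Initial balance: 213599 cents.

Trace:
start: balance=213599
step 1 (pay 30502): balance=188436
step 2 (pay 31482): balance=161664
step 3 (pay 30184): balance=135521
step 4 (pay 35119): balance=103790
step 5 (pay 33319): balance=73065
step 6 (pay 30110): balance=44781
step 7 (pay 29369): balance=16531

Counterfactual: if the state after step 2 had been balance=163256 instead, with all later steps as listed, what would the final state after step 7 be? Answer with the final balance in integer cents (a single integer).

18332

state after step 2 := balance=163256
step 3 (pay 30184): balance=137153
step 4 (pay 35119): balance=105462
step 5 (pay 33319): balance=74779
step 6 (pay 30110): balance=46538
step 7 (pay 29369): balance=18332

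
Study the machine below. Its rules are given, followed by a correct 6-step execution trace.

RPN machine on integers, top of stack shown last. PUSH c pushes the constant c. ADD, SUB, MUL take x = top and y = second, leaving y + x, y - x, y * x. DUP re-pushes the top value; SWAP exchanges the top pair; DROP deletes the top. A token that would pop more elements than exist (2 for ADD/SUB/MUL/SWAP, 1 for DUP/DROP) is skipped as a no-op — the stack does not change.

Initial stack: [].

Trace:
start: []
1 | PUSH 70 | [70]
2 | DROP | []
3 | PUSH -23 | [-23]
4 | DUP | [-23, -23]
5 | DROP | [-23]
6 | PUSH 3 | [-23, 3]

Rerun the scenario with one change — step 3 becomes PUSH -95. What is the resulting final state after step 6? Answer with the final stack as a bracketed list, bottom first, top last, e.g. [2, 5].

[-95, 3]

(re-executing from step 3 with the substitution; state before step 3: [])
3 | PUSH -95 | [-95]
4 | DUP | [-95, -95]
5 | DROP | [-95]
6 | PUSH 3 | [-95, 3]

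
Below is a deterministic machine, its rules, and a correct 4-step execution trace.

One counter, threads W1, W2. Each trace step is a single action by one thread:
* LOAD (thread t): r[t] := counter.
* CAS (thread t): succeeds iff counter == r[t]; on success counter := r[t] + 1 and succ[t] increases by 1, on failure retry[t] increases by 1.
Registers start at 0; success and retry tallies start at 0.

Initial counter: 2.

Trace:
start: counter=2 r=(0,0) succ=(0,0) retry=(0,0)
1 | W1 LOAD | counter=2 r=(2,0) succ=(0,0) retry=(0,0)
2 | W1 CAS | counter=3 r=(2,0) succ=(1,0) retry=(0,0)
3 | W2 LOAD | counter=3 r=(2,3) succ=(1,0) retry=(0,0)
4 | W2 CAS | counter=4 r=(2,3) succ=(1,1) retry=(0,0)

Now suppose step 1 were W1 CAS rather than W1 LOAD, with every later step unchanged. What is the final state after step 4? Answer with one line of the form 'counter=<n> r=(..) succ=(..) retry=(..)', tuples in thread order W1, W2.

(re-executing from step 1 with the substitution; state before step 1: counter=2 r=(0,0) succ=(0,0) retry=(0,0))
1 | W1 CAS | counter=2 r=(0,0) succ=(0,0) retry=(1,0)
2 | W1 CAS | counter=2 r=(0,0) succ=(0,0) retry=(2,0)
3 | W2 LOAD | counter=2 r=(0,2) succ=(0,0) retry=(2,0)
4 | W2 CAS | counter=3 r=(0,2) succ=(0,1) retry=(2,0)

counter=3 r=(0,2) succ=(0,1) retry=(2,0)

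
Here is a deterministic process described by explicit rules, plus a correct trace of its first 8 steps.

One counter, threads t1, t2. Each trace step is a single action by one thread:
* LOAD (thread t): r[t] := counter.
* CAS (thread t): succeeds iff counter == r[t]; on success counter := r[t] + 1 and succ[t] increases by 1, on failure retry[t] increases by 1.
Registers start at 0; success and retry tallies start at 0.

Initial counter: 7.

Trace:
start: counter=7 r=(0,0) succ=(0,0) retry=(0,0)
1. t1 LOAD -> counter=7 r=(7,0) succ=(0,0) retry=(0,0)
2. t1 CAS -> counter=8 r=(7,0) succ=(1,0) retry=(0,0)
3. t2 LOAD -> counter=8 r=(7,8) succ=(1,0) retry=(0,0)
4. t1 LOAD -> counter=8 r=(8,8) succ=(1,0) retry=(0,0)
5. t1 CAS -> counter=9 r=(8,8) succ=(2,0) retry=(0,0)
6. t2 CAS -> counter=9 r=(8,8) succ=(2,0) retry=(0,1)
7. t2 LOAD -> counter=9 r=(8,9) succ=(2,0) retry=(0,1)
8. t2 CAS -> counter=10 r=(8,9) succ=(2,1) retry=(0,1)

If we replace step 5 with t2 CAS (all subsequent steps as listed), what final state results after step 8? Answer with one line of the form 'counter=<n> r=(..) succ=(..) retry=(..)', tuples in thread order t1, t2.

(re-executing from step 5 with the substitution; state before step 5: counter=8 r=(8,8) succ=(1,0) retry=(0,0))
5. t2 CAS -> counter=9 r=(8,8) succ=(1,1) retry=(0,0)
6. t2 CAS -> counter=9 r=(8,8) succ=(1,1) retry=(0,1)
7. t2 LOAD -> counter=9 r=(8,9) succ=(1,1) retry=(0,1)
8. t2 CAS -> counter=10 r=(8,9) succ=(1,2) retry=(0,1)

counter=10 r=(8,9) succ=(1,2) retry=(0,1)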